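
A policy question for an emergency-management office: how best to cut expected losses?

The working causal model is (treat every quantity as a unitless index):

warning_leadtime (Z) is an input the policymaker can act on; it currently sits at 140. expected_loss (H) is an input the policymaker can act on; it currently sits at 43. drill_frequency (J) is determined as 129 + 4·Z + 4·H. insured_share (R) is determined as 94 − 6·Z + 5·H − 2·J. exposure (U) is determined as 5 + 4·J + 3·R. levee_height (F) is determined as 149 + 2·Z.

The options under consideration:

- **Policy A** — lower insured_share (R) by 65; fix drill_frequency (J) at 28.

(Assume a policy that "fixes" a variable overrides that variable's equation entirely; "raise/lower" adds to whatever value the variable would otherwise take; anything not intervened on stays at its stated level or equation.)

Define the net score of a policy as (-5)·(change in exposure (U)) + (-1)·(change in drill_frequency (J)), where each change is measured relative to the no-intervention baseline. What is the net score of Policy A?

-6522

Baseline:
  Z = 140
  H = 43
  J = 129 + 4·140 + 4·43 = 861
  R = 94 − 6·140 + 5·43 − 2·861 = -2253
  U = 5 + 4·861 + 3·(-2253) = -3310
Policy A (R − 65, J := 28):
  Z = 140
  H = 43
  J = 28
  R = 94 − 6·140 + 5·43 − 2·28 (−65 from intervention) = -652
  U = 5 + 4·28 + 3·(-652) = -1839
ΔU = -1839 − (-3310) = 1471; ΔJ = 28 − 861 = -833
Score = (-5)·1471 + (-1)·(-833) = -6522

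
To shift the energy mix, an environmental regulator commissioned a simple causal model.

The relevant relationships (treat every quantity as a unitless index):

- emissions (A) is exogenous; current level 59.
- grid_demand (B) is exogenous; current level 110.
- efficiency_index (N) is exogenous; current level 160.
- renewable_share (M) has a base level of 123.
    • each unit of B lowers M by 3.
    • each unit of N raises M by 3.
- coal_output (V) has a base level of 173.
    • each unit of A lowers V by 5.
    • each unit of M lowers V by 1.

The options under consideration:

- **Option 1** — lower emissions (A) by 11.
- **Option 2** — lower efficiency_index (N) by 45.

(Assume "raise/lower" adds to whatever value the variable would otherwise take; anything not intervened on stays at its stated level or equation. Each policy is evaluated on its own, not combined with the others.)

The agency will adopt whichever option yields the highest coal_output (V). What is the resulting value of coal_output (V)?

Option 1 (A − 11):
  A = 59 − 11 = 48
  B = 110
  N = 160
  M = 123 − 3·110 + 3·160 = 273
  V = 173 − 5·48 − 273 = -340
Option 2 (N − 45):
  A = 59
  B = 110
  N = 160 − 45 = 115
  M = 123 − 3·110 + 3·115 = 138
  V = 173 − 5·59 − 138 = -260
Comparing — Option 1: V=-340, Option 2: V=-260. Highest is -260 (Option 2).

-260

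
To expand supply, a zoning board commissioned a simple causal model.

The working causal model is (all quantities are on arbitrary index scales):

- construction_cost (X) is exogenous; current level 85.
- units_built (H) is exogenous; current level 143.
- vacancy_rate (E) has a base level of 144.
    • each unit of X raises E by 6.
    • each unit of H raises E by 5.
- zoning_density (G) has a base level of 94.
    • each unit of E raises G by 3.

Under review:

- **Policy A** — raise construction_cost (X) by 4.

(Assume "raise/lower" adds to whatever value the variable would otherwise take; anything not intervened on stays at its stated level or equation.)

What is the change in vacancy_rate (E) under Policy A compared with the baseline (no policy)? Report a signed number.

Baseline:
  X = 85
  H = 143
  E = 144 + 6·85 + 5·143 = 1369
Policy A (X + 4):
  X = 85 + 4 = 89
  H = 143
  E = 144 + 6·89 + 5·143 = 1393
Change in E: 1393 − 1369 = 24

24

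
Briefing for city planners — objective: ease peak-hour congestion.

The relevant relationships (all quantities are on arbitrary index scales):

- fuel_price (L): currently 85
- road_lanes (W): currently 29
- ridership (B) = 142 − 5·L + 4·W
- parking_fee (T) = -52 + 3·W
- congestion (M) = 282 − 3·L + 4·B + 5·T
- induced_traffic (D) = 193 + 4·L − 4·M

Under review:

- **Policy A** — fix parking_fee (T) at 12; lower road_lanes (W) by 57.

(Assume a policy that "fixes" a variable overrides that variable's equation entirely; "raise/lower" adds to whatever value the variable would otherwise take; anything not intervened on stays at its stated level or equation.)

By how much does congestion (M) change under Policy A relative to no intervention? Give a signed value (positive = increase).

Baseline:
  L = 85
  W = 29
  B = 142 − 5·85 + 4·29 = -167
  T = -52 + 3·29 = 35
  M = 282 − 3·85 + 4·(-167) + 5·35 = -466
Policy A (T := 12, W − 57):
  L = 85
  W = 29 − 57 = -28
  B = 142 − 5·85 + 4·(-28) = -395
  T = 12
  M = 282 − 3·85 + 4·(-395) + 5·12 = -1493
Change in M: -1493 − (-466) = -1027

-1027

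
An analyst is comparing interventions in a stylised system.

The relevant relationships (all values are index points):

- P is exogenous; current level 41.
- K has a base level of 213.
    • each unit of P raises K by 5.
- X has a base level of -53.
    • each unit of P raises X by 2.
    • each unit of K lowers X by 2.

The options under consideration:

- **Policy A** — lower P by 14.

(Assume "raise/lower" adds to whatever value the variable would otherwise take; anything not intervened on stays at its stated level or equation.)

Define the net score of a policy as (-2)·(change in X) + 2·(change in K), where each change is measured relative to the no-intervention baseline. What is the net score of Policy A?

-364

Baseline:
  P = 41
  K = 213 + 5·41 = 418
  X = -53 + 2·41 − 2·418 = -807
Policy A (P − 14):
  P = 41 − 14 = 27
  K = 213 + 5·27 = 348
  X = -53 + 2·27 − 2·348 = -695
ΔX = -695 − (-807) = 112; ΔK = 348 − 418 = -70
Score = (-2)·112 + 2·(-70) = -364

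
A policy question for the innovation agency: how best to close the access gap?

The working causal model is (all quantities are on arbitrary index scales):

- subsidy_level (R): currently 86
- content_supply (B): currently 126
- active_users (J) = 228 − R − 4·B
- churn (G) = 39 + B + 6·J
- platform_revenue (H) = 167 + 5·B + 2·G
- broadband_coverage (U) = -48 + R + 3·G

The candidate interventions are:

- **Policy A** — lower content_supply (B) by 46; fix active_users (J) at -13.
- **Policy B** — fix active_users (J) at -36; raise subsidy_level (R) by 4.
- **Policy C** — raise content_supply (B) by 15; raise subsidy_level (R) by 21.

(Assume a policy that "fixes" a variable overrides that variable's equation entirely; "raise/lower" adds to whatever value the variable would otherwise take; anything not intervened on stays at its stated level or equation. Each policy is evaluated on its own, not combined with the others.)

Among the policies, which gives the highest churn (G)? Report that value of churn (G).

41

Policy A (B − 46, J := -13):
  R = 86
  B = 126 − 46 = 80
  J = -13
  G = 39 + 80 + 6·(-13) = 41
Policy B (J := -36, R + 4):
  R = 86 + 4 = 90
  B = 126
  J = -36
  G = 39 + 126 + 6·(-36) = -51
Policy C (B + 15, R + 21):
  R = 86 + 21 = 107
  B = 126 + 15 = 141
  J = 228 − 107 − 4·141 = -443
  G = 39 + 141 + 6·(-443) = -2478
Comparing — Policy A: G=41, Policy B: G=-51, Policy C: G=-2478. Highest is 41 (Policy A).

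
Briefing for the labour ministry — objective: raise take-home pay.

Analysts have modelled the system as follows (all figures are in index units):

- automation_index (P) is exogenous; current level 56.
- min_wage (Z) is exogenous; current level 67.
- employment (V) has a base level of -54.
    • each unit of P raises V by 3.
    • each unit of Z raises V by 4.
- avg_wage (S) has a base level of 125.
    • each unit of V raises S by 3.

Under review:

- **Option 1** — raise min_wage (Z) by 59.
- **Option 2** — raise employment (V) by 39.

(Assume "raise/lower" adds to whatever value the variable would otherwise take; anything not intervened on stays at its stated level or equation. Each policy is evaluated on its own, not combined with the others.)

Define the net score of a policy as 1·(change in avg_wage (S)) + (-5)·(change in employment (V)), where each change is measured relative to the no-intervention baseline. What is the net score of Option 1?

-472

Baseline:
  P = 56
  Z = 67
  V = -54 + 3·56 + 4·67 = 382
  S = 125 + 3·382 = 1271
Option 1 (Z + 59):
  P = 56
  Z = 67 + 59 = 126
  V = -54 + 3·56 + 4·126 = 618
  S = 125 + 3·618 = 1979
ΔS = 1979 − 1271 = 708; ΔV = 618 − 382 = 236
Score = 1·708 + (-5)·236 = -472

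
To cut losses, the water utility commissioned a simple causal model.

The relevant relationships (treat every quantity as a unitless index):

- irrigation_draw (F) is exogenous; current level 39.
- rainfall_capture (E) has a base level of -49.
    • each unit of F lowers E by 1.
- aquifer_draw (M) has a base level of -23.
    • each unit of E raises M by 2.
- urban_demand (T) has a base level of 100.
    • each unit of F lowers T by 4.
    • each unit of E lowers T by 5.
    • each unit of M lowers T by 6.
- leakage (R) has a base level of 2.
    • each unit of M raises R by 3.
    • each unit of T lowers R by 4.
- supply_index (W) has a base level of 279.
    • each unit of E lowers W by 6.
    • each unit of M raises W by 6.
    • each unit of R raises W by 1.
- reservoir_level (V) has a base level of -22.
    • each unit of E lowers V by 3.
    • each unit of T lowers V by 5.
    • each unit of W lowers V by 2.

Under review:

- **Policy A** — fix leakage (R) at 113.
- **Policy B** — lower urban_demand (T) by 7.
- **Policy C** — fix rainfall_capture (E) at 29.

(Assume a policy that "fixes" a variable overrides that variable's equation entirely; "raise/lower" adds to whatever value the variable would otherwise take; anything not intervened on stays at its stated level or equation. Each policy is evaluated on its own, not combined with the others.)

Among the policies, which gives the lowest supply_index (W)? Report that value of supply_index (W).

-7266

Policy A (R := 113):
  F = 39
  E = -49 − 39 = -88
  M = -23 + 2·(-88) = -199
  T = 100 − 4·39 − 5·(-88) − 6·(-199) = 1578
  R = 113
  W = 279 − 6·(-88) + 6·(-199) + 113 = -274
Policy B (T − 7):
  F = 39
  E = -49 − 39 = -88
  M = -23 + 2·(-88) = -199
  T = 100 − 4·39 − 5·(-88) − 6·(-199) (−7 from intervention) = 1571
  R = 2 + 3·(-199) − 4·1571 = -6879
  W = 279 − 6·(-88) + 6·(-199) + (-6879) = -7266
Policy C (E := 29):
  F = 39
  E = 29
  M = -23 + 2·29 = 35
  T = 100 − 4·39 − 5·29 − 6·35 = -411
  R = 2 + 3·35 − 4·(-411) = 1751
  W = 279 − 6·29 + 6·35 + 1751 = 2066
Comparing — Policy A: W=-274, Policy B: W=-7266, Policy C: W=2066. Lowest is -7266 (Policy B).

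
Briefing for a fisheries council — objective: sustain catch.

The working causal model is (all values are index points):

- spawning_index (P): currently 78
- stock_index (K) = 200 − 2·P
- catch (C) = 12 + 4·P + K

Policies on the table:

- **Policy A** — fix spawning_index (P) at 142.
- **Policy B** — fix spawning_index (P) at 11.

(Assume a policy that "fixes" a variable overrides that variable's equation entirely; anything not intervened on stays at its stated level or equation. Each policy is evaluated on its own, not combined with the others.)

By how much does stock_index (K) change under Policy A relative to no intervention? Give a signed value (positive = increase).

-128

Baseline:
  P = 78
  K = 200 − 2·78 = 44
Policy A (P := 142):
  P = 142
  K = 200 − 2·142 = -84
Change in K: -84 − 44 = -128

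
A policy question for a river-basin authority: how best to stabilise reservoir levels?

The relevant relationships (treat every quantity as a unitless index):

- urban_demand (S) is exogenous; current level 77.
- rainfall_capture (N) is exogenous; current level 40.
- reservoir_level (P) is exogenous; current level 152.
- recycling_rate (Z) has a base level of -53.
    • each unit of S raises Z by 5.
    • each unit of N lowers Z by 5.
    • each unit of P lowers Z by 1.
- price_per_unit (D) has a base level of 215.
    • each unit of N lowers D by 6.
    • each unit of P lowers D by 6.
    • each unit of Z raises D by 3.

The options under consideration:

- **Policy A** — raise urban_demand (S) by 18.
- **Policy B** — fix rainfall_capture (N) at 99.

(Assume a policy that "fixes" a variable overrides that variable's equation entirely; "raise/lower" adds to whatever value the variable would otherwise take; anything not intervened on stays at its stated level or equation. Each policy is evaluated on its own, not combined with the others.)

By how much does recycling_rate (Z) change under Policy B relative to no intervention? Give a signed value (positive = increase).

Baseline:
  S = 77
  N = 40
  P = 152
  Z = -53 + 5·77 − 5·40 − 152 = -20
Policy B (N := 99):
  S = 77
  N = 99
  P = 152
  Z = -53 + 5·77 − 5·99 − 152 = -315
Change in Z: -315 − (-20) = -295

-295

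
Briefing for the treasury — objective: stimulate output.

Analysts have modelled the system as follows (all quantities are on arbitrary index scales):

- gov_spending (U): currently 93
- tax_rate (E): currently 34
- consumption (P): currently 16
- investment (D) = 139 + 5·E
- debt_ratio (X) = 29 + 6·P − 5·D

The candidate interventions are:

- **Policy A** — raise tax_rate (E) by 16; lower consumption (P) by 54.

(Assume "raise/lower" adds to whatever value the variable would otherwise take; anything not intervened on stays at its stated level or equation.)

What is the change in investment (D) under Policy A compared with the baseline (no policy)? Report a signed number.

80

Baseline:
  E = 34
  D = 139 + 5·34 = 309
Policy A (E + 16, P − 54):
  E = 34 + 16 = 50
  D = 139 + 5·50 = 389
Change in D: 389 − 309 = 80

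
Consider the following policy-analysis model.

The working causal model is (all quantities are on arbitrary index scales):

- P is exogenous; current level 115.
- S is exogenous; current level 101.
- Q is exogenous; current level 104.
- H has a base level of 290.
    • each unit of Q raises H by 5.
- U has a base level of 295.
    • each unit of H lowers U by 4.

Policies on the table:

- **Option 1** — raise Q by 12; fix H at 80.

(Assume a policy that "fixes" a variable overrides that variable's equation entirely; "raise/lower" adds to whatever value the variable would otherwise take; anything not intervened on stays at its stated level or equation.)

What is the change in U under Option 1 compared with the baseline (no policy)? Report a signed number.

2920

Baseline:
  Q = 104
  H = 290 + 5·104 = 810
  U = 295 − 4·810 = -2945
Option 1 (Q + 12, H := 80):
  Q = 104 + 12 = 116
  H = 80
  U = 295 − 4·80 = -25
Change in U: -25 − (-2945) = 2920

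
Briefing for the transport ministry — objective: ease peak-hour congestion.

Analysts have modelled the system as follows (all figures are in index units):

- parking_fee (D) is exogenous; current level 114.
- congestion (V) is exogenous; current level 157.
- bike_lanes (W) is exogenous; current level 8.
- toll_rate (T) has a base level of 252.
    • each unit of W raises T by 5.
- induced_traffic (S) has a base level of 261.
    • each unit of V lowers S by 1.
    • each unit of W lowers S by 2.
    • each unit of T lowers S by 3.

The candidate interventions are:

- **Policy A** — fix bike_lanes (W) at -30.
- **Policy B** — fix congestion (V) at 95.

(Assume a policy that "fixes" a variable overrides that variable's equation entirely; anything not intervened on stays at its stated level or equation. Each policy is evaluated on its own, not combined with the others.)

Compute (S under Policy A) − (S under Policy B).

Policy A (W := -30):
  V = 157
  W = -30
  T = 252 + 5·(-30) = 102
  S = 261 − 157 − 2·(-30) − 3·102 = -142
Policy B (V := 95):
  V = 95
  W = 8
  T = 252 + 5·8 = 292
  S = 261 − 95 − 2·8 − 3·292 = -726
S: -142 − (-726) = 584

584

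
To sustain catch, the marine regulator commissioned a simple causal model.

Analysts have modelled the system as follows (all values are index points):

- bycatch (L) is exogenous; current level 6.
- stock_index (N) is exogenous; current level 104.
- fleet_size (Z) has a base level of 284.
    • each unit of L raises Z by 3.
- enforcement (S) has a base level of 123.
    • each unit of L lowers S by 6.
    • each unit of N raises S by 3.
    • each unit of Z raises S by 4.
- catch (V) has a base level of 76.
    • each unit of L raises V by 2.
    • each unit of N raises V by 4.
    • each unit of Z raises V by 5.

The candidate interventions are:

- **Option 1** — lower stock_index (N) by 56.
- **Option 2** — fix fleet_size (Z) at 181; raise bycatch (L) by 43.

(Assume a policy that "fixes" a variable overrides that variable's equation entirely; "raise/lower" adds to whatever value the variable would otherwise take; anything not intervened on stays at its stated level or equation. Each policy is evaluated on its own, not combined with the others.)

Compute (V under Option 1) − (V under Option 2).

Option 1 (N − 56):
  L = 6
  N = 104 − 56 = 48
  Z = 284 + 3·6 = 302
  V = 76 + 2·6 + 4·48 + 5·302 = 1790
Option 2 (Z := 181, L + 43):
  L = 6 + 43 = 49
  N = 104
  Z = 181
  V = 76 + 2·49 + 4·104 + 5·181 = 1495
V: 1790 − 1495 = 295

295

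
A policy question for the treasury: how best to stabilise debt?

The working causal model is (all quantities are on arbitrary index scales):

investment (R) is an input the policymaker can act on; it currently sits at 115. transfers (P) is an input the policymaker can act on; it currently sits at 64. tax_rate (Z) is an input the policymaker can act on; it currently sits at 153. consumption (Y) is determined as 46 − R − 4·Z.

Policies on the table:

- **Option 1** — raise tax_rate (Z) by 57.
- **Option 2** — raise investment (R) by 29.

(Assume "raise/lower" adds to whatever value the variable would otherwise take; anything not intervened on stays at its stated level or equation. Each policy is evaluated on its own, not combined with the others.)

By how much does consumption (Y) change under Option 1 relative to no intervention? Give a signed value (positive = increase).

-228

Baseline:
  R = 115
  Z = 153
  Y = 46 − 115 − 4·153 = -681
Option 1 (Z + 57):
  R = 115
  Z = 153 + 57 = 210
  Y = 46 − 115 − 4·210 = -909
Change in Y: -909 − (-681) = -228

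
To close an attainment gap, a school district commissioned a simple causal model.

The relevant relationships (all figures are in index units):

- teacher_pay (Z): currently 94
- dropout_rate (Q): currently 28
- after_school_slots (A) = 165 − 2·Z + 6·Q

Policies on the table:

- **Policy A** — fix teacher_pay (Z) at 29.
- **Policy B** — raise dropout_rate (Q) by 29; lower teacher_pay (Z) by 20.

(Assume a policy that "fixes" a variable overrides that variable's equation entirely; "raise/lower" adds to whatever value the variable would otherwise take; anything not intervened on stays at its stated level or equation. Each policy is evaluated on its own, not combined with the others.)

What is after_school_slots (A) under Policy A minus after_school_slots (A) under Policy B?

Policy A (Z := 29):
  Z = 29
  Q = 28
  A = 165 − 2·29 + 6·28 = 275
Policy B (Q + 29, Z − 20):
  Z = 94 − 20 = 74
  Q = 28 + 29 = 57
  A = 165 − 2·74 + 6·57 = 359
A: 275 − 359 = -84

-84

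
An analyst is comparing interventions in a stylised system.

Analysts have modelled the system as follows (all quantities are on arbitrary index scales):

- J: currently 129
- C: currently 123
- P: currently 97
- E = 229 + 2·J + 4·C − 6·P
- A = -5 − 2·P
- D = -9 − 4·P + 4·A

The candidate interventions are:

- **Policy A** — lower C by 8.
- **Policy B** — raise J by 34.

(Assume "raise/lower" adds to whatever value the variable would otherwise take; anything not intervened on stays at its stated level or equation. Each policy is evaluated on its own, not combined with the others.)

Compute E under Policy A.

Policy A (C − 8):
  J = 129
  C = 123 − 8 = 115
  P = 97
  E = 229 + 2·129 + 4·115 − 6·97 = 365

365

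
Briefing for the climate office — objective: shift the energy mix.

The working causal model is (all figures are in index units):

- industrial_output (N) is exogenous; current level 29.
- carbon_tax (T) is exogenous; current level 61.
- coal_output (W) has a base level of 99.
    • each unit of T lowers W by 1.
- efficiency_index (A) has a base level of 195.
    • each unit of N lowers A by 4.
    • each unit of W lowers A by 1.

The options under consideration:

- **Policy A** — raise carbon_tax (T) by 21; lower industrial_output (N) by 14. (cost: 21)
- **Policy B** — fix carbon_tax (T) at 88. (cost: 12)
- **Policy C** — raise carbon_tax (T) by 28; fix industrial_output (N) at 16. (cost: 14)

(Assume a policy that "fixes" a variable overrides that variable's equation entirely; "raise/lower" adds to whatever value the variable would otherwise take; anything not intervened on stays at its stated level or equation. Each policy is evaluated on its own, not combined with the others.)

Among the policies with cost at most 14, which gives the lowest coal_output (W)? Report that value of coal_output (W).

10

Policy B (T := 88):
  T = 88
  W = 99 − 88 = 11
Policy C (T + 28, N := 16):
  T = 61 + 28 = 89
  W = 99 − 89 = 10
Comparing — Policy B: W=11, Policy C: W=10. Lowest is 10 (Policy C).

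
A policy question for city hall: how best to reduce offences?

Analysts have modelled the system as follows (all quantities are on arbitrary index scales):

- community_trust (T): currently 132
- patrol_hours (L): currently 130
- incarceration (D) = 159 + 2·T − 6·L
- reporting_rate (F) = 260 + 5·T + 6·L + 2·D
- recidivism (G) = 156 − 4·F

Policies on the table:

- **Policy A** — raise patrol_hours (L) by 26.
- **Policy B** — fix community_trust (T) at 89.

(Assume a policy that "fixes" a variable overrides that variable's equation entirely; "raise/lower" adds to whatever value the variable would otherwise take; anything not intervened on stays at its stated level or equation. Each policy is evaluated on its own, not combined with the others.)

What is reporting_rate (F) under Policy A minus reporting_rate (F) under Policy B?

Policy A (L + 26):
  T = 132
  L = 130 + 26 = 156
  D = 159 + 2·132 − 6·156 = -513
  F = 260 + 5·132 + 6·156 + 2·(-513) = 830
Policy B (T := 89):
  T = 89
  L = 130
  D = 159 + 2·89 − 6·130 = -443
  F = 260 + 5·89 + 6·130 + 2·(-443) = 599
F: 830 − 599 = 231

231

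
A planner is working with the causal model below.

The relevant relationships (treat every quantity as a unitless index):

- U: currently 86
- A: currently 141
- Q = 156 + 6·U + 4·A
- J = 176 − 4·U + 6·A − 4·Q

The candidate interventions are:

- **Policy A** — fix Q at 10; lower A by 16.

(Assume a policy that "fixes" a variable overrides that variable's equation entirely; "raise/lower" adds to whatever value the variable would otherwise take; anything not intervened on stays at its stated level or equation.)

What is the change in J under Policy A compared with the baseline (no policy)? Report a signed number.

4808

Baseline:
  U = 86
  A = 141
  Q = 156 + 6·86 + 4·141 = 1236
  J = 176 − 4·86 + 6·141 − 4·1236 = -4266
Policy A (Q := 10, A − 16):
  U = 86
  A = 141 − 16 = 125
  Q = 10
  J = 176 − 4·86 + 6·125 − 4·10 = 542
Change in J: 542 − (-4266) = 4808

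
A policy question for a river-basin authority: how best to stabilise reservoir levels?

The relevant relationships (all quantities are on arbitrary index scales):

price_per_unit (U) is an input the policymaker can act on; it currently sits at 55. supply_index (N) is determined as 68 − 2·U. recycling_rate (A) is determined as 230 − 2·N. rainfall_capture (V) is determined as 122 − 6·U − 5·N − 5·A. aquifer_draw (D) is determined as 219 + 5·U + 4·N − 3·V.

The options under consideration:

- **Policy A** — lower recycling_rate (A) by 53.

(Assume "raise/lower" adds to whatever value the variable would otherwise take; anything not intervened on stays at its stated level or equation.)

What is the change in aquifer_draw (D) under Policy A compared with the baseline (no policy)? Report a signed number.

-795

Baseline:
  U = 55
  N = 68 − 2·55 = -42
  A = 230 − 2·(-42) = 314
  V = 122 − 6·55 − 5·(-42) − 5·314 = -1568
  D = 219 + 5·55 + 4·(-42) − 3·(-1568) = 5030
Policy A (A − 53):
  U = 55
  N = 68 − 2·55 = -42
  A = 230 − 2·(-42) (−53 from intervention) = 261
  V = 122 − 6·55 − 5·(-42) − 5·261 = -1303
  D = 219 + 5·55 + 4·(-42) − 3·(-1303) = 4235
Change in D: 4235 − 5030 = -795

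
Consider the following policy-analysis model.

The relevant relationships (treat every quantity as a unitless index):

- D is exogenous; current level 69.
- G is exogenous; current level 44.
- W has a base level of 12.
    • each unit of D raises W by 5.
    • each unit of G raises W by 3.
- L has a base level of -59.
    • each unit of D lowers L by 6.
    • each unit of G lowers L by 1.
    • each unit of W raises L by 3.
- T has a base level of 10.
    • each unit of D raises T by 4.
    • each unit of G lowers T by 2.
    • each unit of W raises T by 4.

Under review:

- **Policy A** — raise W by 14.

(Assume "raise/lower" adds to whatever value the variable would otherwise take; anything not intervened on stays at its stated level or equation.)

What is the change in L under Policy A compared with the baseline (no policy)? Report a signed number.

Baseline:
  D = 69
  G = 44
  W = 12 + 5·69 + 3·44 = 489
  L = -59 − 6·69 − 44 + 3·489 = 950
Policy A (W + 14):
  D = 69
  G = 44
  W = 12 + 5·69 + 3·44 (+14 from intervention) = 503
  L = -59 − 6·69 − 44 + 3·503 = 992
Change in L: 992 − 950 = 42

42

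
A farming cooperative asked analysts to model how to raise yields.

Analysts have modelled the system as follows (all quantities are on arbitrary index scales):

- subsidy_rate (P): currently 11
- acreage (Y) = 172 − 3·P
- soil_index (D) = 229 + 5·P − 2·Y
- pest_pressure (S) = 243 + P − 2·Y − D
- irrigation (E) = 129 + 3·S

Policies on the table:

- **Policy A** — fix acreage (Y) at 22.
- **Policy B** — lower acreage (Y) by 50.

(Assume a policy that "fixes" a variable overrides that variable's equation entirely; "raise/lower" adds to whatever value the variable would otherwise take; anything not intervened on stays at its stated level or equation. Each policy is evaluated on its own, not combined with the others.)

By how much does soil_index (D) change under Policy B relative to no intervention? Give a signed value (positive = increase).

100

Baseline:
  P = 11
  Y = 172 − 3·11 = 139
  D = 229 + 5·11 − 2·139 = 6
Policy B (Y − 50):
  P = 11
  Y = 172 − 3·11 (−50 from intervention) = 89
  D = 229 + 5·11 − 2·89 = 106
Change in D: 106 − 6 = 100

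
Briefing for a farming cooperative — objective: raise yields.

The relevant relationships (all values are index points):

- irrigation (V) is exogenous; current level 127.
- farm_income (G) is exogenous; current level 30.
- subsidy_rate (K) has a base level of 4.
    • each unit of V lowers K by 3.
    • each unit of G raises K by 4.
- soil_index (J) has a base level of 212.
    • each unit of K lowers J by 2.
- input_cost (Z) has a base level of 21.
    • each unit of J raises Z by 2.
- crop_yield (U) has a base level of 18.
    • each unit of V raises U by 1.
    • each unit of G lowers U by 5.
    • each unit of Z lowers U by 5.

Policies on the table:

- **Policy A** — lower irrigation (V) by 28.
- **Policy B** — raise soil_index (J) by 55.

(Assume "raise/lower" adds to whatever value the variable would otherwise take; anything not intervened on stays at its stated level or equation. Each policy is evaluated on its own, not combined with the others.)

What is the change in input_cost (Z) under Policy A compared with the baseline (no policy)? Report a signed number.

Baseline:
  V = 127
  G = 30
  K = 4 − 3·127 + 4·30 = -257
  J = 212 − 2·(-257) = 726
  Z = 21 + 2·726 = 1473
Policy A (V − 28):
  V = 127 − 28 = 99
  G = 30
  K = 4 − 3·99 + 4·30 = -173
  J = 212 − 2·(-173) = 558
  Z = 21 + 2·558 = 1137
Change in Z: 1137 − 1473 = -336

-336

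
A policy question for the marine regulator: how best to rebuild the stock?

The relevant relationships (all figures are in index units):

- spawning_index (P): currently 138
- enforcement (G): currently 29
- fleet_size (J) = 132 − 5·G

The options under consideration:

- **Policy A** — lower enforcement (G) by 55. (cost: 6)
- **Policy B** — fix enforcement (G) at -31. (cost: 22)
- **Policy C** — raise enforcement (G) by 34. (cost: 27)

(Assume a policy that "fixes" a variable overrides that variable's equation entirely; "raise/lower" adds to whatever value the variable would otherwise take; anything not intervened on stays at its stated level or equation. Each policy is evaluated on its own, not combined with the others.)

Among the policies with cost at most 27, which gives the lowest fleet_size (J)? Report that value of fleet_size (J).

-183

Policy A (G − 55):
  G = 29 − 55 = -26
  J = 132 − 5·(-26) = 262
Policy B (G := -31):
  G = -31
  J = 132 − 5·(-31) = 287
Policy C (G + 34):
  G = 29 + 34 = 63
  J = 132 − 5·63 = -183
Comparing — Policy A: J=262, Policy B: J=287, Policy C: J=-183. Lowest is -183 (Policy C).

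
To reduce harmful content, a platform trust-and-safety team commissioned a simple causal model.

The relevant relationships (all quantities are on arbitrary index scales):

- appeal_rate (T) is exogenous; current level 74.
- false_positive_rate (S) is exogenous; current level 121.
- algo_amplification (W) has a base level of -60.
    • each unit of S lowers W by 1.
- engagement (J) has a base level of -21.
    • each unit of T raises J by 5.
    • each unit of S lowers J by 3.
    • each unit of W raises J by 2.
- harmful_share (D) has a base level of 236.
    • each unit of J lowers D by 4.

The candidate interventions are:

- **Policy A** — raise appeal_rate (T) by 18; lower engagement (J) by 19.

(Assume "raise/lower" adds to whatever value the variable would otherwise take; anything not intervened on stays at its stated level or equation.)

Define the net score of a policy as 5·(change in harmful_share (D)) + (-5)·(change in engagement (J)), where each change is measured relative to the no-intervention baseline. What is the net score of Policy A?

-1775

Baseline:
  T = 74
  S = 121
  W = -60 − 121 = -181
  J = -21 + 5·74 − 3·121 + 2·(-181) = -376
  D = 236 − 4·(-376) = 1740
Policy A (T + 18, J − 19):
  T = 74 + 18 = 92
  S = 121
  W = -60 − 121 = -181
  J = -21 + 5·92 − 3·121 + 2·(-181) (−19 from intervention) = -305
  D = 236 − 4·(-305) = 1456
ΔD = 1456 − 1740 = -284; ΔJ = -305 − (-376) = 71
Score = 5·(-284) + (-5)·71 = -1775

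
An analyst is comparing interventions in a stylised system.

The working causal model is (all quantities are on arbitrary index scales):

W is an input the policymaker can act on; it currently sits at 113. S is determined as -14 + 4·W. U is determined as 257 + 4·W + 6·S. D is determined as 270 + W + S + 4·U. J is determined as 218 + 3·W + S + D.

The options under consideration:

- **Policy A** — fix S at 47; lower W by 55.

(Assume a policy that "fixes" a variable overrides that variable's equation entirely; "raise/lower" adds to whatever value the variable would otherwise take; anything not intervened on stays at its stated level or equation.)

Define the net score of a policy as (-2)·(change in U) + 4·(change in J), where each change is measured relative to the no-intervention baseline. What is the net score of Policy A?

-39932

Baseline:
  W = 113
  S = -14 + 4·113 = 438
  U = 257 + 4·113 + 6·438 = 3337
  D = 270 + 113 + 438 + 4·3337 = 14169
  J = 218 + 3·113 + 438 + 14169 = 15164
Policy A (S := 47, W − 55):
  W = 113 − 55 = 58
  S = 47
  U = 257 + 4·58 + 6·47 = 771
  D = 270 + 58 + 47 + 4·771 = 3459
  J = 218 + 3·58 + 47 + 3459 = 3898
ΔU = 771 − 3337 = -2566; ΔJ = 3898 − 15164 = -11266
Score = (-2)·(-2566) + 4·(-11266) = -39932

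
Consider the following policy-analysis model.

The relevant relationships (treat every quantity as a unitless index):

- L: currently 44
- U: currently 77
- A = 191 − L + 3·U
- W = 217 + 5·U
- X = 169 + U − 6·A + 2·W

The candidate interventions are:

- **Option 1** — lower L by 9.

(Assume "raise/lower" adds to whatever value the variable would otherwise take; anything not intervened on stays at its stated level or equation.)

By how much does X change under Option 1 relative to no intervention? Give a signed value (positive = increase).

-54

Baseline:
  L = 44
  U = 77
  A = 191 − 44 + 3·77 = 378
  W = 217 + 5·77 = 602
  X = 169 + 77 − 6·378 + 2·602 = -818
Option 1 (L − 9):
  L = 44 − 9 = 35
  U = 77
  A = 191 − 35 + 3·77 = 387
  W = 217 + 5·77 = 602
  X = 169 + 77 − 6·387 + 2·602 = -872
Change in X: -872 − (-818) = -54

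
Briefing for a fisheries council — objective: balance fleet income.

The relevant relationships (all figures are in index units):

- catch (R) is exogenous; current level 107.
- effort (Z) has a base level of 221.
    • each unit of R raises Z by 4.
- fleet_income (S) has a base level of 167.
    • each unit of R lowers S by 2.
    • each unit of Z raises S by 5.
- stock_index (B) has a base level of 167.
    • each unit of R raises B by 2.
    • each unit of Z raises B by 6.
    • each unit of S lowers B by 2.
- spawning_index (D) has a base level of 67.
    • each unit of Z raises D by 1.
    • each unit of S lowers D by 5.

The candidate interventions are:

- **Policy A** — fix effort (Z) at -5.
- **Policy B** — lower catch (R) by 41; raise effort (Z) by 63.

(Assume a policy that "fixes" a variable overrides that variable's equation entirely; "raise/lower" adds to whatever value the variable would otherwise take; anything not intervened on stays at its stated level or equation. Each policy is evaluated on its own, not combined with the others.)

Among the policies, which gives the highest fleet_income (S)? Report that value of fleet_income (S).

Policy A (Z := -5):
  R = 107
  Z = -5
  S = 167 − 2·107 + 5·(-5) = -72
Policy B (R − 41, Z + 63):
  R = 107 − 41 = 66
  Z = 221 + 4·66 (+63 from intervention) = 548
  S = 167 − 2·66 + 5·548 = 2775
Comparing — Policy A: S=-72, Policy B: S=2775. Highest is 2775 (Policy B).

2775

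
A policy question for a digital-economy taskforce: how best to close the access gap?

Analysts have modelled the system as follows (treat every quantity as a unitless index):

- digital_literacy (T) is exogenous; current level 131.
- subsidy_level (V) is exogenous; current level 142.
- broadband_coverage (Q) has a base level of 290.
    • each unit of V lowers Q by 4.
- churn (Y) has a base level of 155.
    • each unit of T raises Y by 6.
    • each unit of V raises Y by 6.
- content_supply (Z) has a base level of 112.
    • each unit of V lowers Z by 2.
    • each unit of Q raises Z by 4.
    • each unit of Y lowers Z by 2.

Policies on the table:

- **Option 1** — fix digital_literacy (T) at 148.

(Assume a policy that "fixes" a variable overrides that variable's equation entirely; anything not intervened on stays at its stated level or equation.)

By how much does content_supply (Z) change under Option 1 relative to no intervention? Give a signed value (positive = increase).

-204

Baseline:
  T = 131
  V = 142
  Q = 290 − 4·142 = -278
  Y = 155 + 6·131 + 6·142 = 1793
  Z = 112 − 2·142 + 4·(-278) − 2·1793 = -4870
Option 1 (T := 148):
  T = 148
  V = 142
  Q = 290 − 4·142 = -278
  Y = 155 + 6·148 + 6·142 = 1895
  Z = 112 − 2·142 + 4·(-278) − 2·1895 = -5074
Change in Z: -5074 − (-4870) = -204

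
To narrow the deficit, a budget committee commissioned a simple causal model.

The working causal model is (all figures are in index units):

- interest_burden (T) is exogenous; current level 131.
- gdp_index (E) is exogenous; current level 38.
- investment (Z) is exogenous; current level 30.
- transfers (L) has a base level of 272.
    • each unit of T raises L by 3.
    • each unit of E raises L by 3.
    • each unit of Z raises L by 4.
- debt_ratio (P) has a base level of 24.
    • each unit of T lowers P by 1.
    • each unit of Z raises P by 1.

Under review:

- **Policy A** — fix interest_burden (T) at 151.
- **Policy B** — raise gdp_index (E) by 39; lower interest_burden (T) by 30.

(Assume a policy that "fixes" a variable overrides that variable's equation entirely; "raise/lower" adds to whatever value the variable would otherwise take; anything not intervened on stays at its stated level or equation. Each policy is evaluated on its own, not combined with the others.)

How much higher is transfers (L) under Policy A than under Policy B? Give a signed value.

33

Policy A (T := 151):
  T = 151
  E = 38
  Z = 30
  L = 272 + 3·151 + 3·38 + 4·30 = 959
Policy B (E + 39, T − 30):
  T = 131 − 30 = 101
  E = 38 + 39 = 77
  Z = 30
  L = 272 + 3·101 + 3·77 + 4·30 = 926
L: 959 − 926 = 33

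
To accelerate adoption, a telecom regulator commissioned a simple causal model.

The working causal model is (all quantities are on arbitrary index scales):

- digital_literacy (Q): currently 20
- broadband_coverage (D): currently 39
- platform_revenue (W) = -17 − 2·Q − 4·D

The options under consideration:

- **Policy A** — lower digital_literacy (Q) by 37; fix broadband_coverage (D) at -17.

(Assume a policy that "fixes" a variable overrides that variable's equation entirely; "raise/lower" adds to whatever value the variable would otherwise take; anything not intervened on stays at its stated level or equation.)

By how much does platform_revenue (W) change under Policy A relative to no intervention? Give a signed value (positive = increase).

298

Baseline:
  Q = 20
  D = 39
  W = -17 − 2·20 − 4·39 = -213
Policy A (Q − 37, D := -17):
  Q = 20 − 37 = -17
  D = -17
  W = -17 − 2·(-17) − 4·(-17) = 85
Change in W: 85 − (-213) = 298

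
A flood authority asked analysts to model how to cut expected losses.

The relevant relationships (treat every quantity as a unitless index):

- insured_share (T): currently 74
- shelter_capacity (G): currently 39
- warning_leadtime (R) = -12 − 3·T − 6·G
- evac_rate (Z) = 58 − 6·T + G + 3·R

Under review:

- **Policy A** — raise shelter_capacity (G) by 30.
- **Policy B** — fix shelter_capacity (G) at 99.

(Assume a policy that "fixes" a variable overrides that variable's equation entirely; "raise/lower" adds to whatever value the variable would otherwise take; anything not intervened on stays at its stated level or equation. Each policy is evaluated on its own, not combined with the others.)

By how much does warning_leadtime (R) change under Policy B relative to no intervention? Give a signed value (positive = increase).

-360

Baseline:
  T = 74
  G = 39
  R = -12 − 3·74 − 6·39 = -468
Policy B (G := 99):
  T = 74
  G = 99
  R = -12 − 3·74 − 6·99 = -828
Change in R: -828 − (-468) = -360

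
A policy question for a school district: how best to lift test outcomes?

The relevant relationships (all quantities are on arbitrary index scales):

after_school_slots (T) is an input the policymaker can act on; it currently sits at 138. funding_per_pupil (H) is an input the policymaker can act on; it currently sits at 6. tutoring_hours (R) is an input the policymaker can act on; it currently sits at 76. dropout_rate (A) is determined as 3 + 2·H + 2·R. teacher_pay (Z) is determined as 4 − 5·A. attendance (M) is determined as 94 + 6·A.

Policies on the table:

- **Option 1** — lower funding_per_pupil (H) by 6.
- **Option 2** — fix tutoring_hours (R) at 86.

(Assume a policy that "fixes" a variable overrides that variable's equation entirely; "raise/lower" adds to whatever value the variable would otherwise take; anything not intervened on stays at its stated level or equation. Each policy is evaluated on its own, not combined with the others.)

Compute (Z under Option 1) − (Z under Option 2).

160

Option 1 (H − 6):
  H = 6 − 6 = 0
  R = 76
  A = 3 + 2·0 + 2·76 = 155
  Z = 4 − 5·155 = -771
Option 2 (R := 86):
  H = 6
  R = 86
  A = 3 + 2·6 + 2·86 = 187
  Z = 4 − 5·187 = -931
Z: -771 − (-931) = 160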